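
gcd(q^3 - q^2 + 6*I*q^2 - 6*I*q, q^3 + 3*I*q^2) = q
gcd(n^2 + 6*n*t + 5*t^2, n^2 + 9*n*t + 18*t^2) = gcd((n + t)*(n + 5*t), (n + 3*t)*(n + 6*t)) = 1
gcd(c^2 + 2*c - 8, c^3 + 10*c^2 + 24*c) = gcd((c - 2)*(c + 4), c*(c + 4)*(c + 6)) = c + 4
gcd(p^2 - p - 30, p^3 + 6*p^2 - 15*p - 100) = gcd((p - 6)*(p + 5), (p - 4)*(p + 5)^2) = p + 5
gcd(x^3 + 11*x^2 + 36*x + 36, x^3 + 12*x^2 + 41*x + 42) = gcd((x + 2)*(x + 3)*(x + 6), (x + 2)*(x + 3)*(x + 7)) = x^2 + 5*x + 6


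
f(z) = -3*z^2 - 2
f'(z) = -6*z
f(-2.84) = -26.20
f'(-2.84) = 17.04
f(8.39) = -213.18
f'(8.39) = -50.34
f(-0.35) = -2.37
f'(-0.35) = 2.10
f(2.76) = -24.85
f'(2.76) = -16.56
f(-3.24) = -33.49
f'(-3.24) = 19.44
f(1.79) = -11.61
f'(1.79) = -10.74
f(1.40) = -7.88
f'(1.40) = -8.40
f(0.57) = -2.97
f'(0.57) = -3.42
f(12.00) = -434.00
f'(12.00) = -72.00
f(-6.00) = -110.00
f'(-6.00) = 36.00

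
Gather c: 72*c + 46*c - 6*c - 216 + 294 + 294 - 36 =112*c + 336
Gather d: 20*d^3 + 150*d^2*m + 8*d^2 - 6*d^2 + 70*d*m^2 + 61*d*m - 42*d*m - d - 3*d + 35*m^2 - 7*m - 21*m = 20*d^3 + d^2*(150*m + 2) + d*(70*m^2 + 19*m - 4) + 35*m^2 - 28*m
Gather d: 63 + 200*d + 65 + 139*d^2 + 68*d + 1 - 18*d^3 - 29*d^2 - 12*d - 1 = -18*d^3 + 110*d^2 + 256*d + 128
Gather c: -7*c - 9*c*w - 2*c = c*(-9*w - 9)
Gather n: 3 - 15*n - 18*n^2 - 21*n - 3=-18*n^2 - 36*n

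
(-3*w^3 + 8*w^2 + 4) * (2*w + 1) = -6*w^4 + 13*w^3 + 8*w^2 + 8*w + 4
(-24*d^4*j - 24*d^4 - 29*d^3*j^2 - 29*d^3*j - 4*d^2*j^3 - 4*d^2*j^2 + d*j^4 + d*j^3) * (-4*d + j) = 96*d^5*j + 96*d^5 + 92*d^4*j^2 + 92*d^4*j - 13*d^3*j^3 - 13*d^3*j^2 - 8*d^2*j^4 - 8*d^2*j^3 + d*j^5 + d*j^4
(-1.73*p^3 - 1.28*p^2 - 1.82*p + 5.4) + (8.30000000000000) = -1.73*p^3 - 1.28*p^2 - 1.82*p + 13.7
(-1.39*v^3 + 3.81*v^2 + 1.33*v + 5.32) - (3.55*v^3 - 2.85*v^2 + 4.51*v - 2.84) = -4.94*v^3 + 6.66*v^2 - 3.18*v + 8.16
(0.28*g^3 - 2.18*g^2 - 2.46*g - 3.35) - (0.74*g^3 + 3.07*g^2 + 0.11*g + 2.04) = -0.46*g^3 - 5.25*g^2 - 2.57*g - 5.39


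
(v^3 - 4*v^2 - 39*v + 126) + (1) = v^3 - 4*v^2 - 39*v + 127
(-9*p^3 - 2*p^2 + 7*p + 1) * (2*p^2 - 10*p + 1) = -18*p^5 + 86*p^4 + 25*p^3 - 70*p^2 - 3*p + 1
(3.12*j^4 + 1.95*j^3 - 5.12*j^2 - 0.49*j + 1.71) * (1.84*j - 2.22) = 5.7408*j^5 - 3.3384*j^4 - 13.7498*j^3 + 10.4648*j^2 + 4.2342*j - 3.7962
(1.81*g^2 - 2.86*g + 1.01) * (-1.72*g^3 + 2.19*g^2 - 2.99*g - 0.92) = -3.1132*g^5 + 8.8831*g^4 - 13.4125*g^3 + 9.0981*g^2 - 0.3887*g - 0.9292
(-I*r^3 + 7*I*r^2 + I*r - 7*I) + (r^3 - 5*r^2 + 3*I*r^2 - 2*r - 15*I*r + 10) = r^3 - I*r^3 - 5*r^2 + 10*I*r^2 - 2*r - 14*I*r + 10 - 7*I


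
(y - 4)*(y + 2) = y^2 - 2*y - 8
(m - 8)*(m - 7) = m^2 - 15*m + 56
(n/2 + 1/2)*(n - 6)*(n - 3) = n^3/2 - 4*n^2 + 9*n/2 + 9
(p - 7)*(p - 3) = p^2 - 10*p + 21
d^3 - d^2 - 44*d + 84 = (d - 6)*(d - 2)*(d + 7)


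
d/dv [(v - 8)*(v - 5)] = 2*v - 13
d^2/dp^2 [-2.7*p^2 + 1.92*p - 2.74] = -5.40000000000000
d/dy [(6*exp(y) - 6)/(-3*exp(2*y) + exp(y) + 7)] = 6*(-(1 - exp(y))*(6*exp(y) - 1) - 3*exp(2*y) + exp(y) + 7)*exp(y)/(-3*exp(2*y) + exp(y) + 7)^2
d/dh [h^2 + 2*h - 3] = 2*h + 2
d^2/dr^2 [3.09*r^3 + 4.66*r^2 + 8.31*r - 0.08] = 18.54*r + 9.32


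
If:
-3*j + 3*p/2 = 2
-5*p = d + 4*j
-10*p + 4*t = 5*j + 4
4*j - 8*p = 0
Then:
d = 52/9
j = -8/9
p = -4/9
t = -11/9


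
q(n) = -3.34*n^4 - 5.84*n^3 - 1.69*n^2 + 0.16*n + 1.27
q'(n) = -13.36*n^3 - 17.52*n^2 - 3.38*n + 0.16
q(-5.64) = -2385.24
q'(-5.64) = 1858.79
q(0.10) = 1.26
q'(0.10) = -0.37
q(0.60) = -0.94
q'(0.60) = -11.06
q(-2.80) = -89.52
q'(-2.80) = 165.55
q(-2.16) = -20.81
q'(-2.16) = 60.36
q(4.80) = -2455.77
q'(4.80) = -1897.23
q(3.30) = -622.58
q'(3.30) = -681.91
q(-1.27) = 1.61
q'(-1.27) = 3.56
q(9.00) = -26305.28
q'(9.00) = -11188.82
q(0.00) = 1.27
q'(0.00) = 0.16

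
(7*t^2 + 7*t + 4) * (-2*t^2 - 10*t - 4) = -14*t^4 - 84*t^3 - 106*t^2 - 68*t - 16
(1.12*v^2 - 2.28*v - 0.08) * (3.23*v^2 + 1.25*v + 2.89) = 3.6176*v^4 - 5.9644*v^3 + 0.128400000000001*v^2 - 6.6892*v - 0.2312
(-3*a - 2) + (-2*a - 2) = -5*a - 4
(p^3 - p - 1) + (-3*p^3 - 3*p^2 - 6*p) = -2*p^3 - 3*p^2 - 7*p - 1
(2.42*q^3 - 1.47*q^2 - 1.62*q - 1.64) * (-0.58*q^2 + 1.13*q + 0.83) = -1.4036*q^5 + 3.5872*q^4 + 1.2871*q^3 - 2.0995*q^2 - 3.1978*q - 1.3612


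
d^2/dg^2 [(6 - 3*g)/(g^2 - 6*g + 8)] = -6/(g^3 - 12*g^2 + 48*g - 64)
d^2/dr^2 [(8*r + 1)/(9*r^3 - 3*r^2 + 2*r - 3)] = 2*(1944*r^5 - 162*r^4 - 288*r^3 + 1377*r^2 - 153*r + 43)/(729*r^9 - 729*r^8 + 729*r^7 - 1080*r^6 + 648*r^5 - 441*r^4 + 359*r^3 - 117*r^2 + 54*r - 27)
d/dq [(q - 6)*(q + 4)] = 2*q - 2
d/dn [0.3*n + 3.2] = 0.300000000000000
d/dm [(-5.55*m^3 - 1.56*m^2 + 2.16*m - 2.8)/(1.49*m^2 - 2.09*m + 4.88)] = (-8.2695*m^4 + 23.199*m^3 - 81.21*m^2 - 6.8816*m + 4.6888)/(2.2201*m^4 - 6.2282*m^3 + 18.9105*m^2 - 20.3984*m + 23.8144)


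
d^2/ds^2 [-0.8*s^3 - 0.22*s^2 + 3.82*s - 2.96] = -4.8*s - 0.44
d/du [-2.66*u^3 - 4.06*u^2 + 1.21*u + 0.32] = -7.98*u^2 - 8.12*u + 1.21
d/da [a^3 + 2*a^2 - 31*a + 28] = 3*a^2 + 4*a - 31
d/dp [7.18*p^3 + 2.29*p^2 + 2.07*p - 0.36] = 21.54*p^2 + 4.58*p + 2.07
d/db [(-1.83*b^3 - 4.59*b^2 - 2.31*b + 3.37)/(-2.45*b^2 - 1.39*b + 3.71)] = (4.4835*b^4 + 5.0874*b^3 - 19.6473*b^2 - 17.5448*b - 3.8858)/(6.0025*b^4 + 6.811*b^3 - 16.2469*b^2 - 10.3138*b + 13.7641)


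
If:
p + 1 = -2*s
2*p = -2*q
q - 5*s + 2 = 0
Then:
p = -3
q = 3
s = 1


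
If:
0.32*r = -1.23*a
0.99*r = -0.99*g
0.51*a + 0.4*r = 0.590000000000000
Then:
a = -0.57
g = -2.21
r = 2.21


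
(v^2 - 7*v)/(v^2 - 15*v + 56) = v/(v - 8)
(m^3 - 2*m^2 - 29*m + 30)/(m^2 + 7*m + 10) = (m^2 - 7*m + 6)/(m + 2)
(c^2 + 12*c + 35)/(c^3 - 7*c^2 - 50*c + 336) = (c + 5)/(c^2 - 14*c + 48)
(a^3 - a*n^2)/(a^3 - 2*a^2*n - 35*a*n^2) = (-a^2 + n^2)/(-a^2 + 2*a*n + 35*n^2)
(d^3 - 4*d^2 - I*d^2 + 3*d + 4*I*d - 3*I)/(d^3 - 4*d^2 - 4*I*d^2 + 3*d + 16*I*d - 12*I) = (d - I)/(d - 4*I)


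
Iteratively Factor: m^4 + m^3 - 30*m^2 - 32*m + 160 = (m + 4)*(m^3 - 3*m^2 - 18*m + 40) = (m + 4)^2*(m^2 - 7*m + 10) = (m - 5)*(m + 4)^2*(m - 2)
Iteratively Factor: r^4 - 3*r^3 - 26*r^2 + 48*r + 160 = (r + 2)*(r^3 - 5*r^2 - 16*r + 80) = (r + 2)*(r + 4)*(r^2 - 9*r + 20) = (r - 5)*(r + 2)*(r + 4)*(r - 4)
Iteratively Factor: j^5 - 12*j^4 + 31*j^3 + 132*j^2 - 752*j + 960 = (j + 4)*(j^4 - 16*j^3 + 95*j^2 - 248*j + 240) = (j - 3)*(j + 4)*(j^3 - 13*j^2 + 56*j - 80) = (j - 4)*(j - 3)*(j + 4)*(j^2 - 9*j + 20) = (j - 5)*(j - 4)*(j - 3)*(j + 4)*(j - 4)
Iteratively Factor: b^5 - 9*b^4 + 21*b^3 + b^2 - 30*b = (b + 1)*(b^4 - 10*b^3 + 31*b^2 - 30*b) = (b - 3)*(b + 1)*(b^3 - 7*b^2 + 10*b) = b*(b - 3)*(b + 1)*(b^2 - 7*b + 10) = b*(b - 5)*(b - 3)*(b + 1)*(b - 2)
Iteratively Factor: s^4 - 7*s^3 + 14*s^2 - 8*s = (s - 4)*(s^3 - 3*s^2 + 2*s) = s*(s - 4)*(s^2 - 3*s + 2) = s*(s - 4)*(s - 2)*(s - 1)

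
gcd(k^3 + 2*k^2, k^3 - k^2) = k^2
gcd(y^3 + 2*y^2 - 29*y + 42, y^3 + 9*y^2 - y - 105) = y^2 + 4*y - 21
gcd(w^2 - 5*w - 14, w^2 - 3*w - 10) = w + 2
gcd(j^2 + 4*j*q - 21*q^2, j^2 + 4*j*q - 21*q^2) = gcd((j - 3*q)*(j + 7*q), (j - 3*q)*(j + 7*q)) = -j^2 - 4*j*q + 21*q^2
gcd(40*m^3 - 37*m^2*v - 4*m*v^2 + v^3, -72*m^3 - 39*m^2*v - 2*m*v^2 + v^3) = -8*m + v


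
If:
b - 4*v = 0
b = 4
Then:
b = 4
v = 1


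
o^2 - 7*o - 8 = (o - 8)*(o + 1)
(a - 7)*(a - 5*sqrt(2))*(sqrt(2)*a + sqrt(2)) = sqrt(2)*a^3 - 10*a^2 - 6*sqrt(2)*a^2 - 7*sqrt(2)*a + 60*a + 70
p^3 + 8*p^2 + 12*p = p*(p + 2)*(p + 6)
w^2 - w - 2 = (w - 2)*(w + 1)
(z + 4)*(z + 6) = z^2 + 10*z + 24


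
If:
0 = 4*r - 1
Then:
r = 1/4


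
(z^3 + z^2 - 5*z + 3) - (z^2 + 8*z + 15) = z^3 - 13*z - 12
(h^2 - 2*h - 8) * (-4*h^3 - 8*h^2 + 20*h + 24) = -4*h^5 + 68*h^3 + 48*h^2 - 208*h - 192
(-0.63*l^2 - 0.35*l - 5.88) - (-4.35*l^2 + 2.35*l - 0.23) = 3.72*l^2 - 2.7*l - 5.65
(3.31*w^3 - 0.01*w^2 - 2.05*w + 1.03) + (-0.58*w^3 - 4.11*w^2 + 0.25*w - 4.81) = 2.73*w^3 - 4.12*w^2 - 1.8*w - 3.78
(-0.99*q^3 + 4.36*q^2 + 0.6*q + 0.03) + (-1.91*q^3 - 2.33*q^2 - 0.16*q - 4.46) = -2.9*q^3 + 2.03*q^2 + 0.44*q - 4.43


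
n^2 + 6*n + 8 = (n + 2)*(n + 4)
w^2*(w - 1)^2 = w^4 - 2*w^3 + w^2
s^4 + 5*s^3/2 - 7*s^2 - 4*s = s*(s - 2)*(s + 1/2)*(s + 4)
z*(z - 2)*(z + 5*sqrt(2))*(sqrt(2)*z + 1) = sqrt(2)*z^4 - 2*sqrt(2)*z^3 + 11*z^3 - 22*z^2 + 5*sqrt(2)*z^2 - 10*sqrt(2)*z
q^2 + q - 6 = (q - 2)*(q + 3)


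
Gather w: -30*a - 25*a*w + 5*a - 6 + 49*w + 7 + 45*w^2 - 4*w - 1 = -25*a + 45*w^2 + w*(45 - 25*a)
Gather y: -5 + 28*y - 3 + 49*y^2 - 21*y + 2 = 49*y^2 + 7*y - 6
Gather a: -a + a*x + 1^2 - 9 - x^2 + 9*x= a*(x - 1) - x^2 + 9*x - 8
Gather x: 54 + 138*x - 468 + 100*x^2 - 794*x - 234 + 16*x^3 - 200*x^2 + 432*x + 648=16*x^3 - 100*x^2 - 224*x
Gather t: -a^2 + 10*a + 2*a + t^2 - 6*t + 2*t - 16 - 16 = -a^2 + 12*a + t^2 - 4*t - 32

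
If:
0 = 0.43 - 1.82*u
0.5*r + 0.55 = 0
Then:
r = -1.10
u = 0.24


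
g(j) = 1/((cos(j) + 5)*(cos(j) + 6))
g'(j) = sin(j)/((cos(j) + 5)*(cos(j) + 6)^2) + sin(j)/((cos(j) + 5)^2*(cos(j) + 6))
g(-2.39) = 0.04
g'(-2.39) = -0.01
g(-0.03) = 0.02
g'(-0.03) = -0.00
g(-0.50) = 0.02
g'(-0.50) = -0.00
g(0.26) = 0.02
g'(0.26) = 0.00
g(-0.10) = 0.02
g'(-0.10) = -0.00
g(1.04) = 0.03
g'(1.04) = 0.01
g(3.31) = 0.05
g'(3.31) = -0.00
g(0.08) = 0.02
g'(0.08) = 0.00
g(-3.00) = 0.05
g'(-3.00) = 0.00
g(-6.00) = 0.02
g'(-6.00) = 0.00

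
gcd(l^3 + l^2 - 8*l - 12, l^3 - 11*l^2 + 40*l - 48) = l - 3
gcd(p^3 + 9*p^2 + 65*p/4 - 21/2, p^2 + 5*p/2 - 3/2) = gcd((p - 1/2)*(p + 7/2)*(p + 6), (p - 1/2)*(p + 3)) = p - 1/2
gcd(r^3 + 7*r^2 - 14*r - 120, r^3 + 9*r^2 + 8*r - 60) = r^2 + 11*r + 30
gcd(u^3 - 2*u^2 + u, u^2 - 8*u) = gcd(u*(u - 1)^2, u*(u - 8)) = u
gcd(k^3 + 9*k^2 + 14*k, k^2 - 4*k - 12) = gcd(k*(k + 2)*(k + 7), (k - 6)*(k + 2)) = k + 2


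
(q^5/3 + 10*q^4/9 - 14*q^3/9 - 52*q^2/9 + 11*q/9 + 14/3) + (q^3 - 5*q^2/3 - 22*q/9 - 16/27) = q^5/3 + 10*q^4/9 - 5*q^3/9 - 67*q^2/9 - 11*q/9 + 110/27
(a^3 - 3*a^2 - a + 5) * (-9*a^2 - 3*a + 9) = -9*a^5 + 24*a^4 + 27*a^3 - 69*a^2 - 24*a + 45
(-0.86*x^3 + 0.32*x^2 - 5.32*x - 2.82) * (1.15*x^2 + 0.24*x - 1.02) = -0.989*x^5 + 0.1616*x^4 - 5.164*x^3 - 4.8462*x^2 + 4.7496*x + 2.8764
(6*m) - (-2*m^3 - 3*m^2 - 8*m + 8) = 2*m^3 + 3*m^2 + 14*m - 8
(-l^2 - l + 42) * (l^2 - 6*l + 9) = -l^4 + 5*l^3 + 39*l^2 - 261*l + 378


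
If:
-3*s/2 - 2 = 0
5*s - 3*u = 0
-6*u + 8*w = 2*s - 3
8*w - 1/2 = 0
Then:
No Solution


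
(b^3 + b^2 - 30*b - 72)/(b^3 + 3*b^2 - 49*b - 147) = (b^2 - 2*b - 24)/(b^2 - 49)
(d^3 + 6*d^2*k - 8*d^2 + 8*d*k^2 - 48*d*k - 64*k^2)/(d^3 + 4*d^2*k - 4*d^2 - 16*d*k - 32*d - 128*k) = (d + 2*k)/(d + 4)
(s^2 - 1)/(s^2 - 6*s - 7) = (s - 1)/(s - 7)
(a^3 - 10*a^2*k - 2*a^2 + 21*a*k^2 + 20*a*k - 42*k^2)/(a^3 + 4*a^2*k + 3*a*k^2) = (a^3 - 10*a^2*k - 2*a^2 + 21*a*k^2 + 20*a*k - 42*k^2)/(a*(a^2 + 4*a*k + 3*k^2))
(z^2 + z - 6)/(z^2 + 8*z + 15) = (z - 2)/(z + 5)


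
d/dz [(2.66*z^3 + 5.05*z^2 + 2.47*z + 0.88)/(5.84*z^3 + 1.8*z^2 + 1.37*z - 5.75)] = (-24.704*z^4 - 21.5612*z^3 - 58.8301*z^2 - 61.243*z - 15.4081)/(34.1056*z^6 + 21.024*z^5 + 19.2416*z^4 - 62.228*z^3 - 18.8231*z^2 - 15.755*z + 33.0625)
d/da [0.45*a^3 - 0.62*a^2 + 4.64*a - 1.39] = 1.35*a^2 - 1.24*a + 4.64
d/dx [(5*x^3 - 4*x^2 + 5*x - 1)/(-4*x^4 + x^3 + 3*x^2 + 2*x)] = (20*x^6 - 32*x^5 + 79*x^4 - 6*x^3 - 20*x^2 + 6*x + 2)/(x^2*(16*x^6 - 8*x^5 - 23*x^4 - 10*x^3 + 13*x^2 + 12*x + 4))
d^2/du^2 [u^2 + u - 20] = 2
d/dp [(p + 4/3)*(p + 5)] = 2*p + 19/3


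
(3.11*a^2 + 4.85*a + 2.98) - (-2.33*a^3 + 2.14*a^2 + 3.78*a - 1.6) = 2.33*a^3 + 0.97*a^2 + 1.07*a + 4.58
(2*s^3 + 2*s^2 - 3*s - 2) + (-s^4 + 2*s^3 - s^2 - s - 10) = -s^4 + 4*s^3 + s^2 - 4*s - 12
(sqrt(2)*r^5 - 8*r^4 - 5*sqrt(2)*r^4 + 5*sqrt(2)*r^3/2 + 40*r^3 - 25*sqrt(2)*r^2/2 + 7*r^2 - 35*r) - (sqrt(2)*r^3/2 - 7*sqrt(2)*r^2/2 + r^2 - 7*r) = sqrt(2)*r^5 - 8*r^4 - 5*sqrt(2)*r^4 + 2*sqrt(2)*r^3 + 40*r^3 - 9*sqrt(2)*r^2 + 6*r^2 - 28*r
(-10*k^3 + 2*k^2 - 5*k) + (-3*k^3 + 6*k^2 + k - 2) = -13*k^3 + 8*k^2 - 4*k - 2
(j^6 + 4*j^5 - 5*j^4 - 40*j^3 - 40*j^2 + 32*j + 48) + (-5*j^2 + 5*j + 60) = j^6 + 4*j^5 - 5*j^4 - 40*j^3 - 45*j^2 + 37*j + 108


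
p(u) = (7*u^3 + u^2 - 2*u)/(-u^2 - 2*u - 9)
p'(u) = (2*u + 2)*(7*u^3 + u^2 - 2*u)/(-u^2 - 2*u - 9)^2 + (21*u^2 + 2*u - 2)/(-u^2 - 2*u - 9)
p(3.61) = -11.46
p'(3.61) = -5.92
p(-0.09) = -0.02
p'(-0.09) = 0.23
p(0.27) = 0.03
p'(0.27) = -0.02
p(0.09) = 0.02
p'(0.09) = 0.18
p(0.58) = -0.05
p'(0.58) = -0.58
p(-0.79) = 0.16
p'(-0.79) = -1.19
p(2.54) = -5.65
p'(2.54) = -4.80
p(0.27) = 0.03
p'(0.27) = -0.02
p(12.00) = -69.02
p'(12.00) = -7.07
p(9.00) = -47.83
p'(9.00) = -7.04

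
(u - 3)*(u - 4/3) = u^2 - 13*u/3 + 4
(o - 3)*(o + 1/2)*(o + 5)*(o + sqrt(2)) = o^4 + sqrt(2)*o^3 + 5*o^3/2 - 14*o^2 + 5*sqrt(2)*o^2/2 - 14*sqrt(2)*o - 15*o/2 - 15*sqrt(2)/2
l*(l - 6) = l^2 - 6*l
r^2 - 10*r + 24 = (r - 6)*(r - 4)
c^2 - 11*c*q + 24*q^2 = (c - 8*q)*(c - 3*q)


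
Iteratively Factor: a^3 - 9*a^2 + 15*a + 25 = (a - 5)*(a^2 - 4*a - 5) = (a - 5)*(a + 1)*(a - 5)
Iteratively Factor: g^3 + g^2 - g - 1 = (g + 1)*(g^2 - 1) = (g - 1)*(g + 1)*(g + 1)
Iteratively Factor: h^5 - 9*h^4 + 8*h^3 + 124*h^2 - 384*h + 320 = (h + 4)*(h^4 - 13*h^3 + 60*h^2 - 116*h + 80) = (h - 4)*(h + 4)*(h^3 - 9*h^2 + 24*h - 20) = (h - 4)*(h - 2)*(h + 4)*(h^2 - 7*h + 10) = (h - 4)*(h - 2)^2*(h + 4)*(h - 5)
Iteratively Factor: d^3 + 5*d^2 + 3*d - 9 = (d + 3)*(d^2 + 2*d - 3) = (d + 3)^2*(d - 1)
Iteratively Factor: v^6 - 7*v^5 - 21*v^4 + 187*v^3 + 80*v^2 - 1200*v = (v - 4)*(v^5 - 3*v^4 - 33*v^3 + 55*v^2 + 300*v) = (v - 4)*(v + 3)*(v^4 - 6*v^3 - 15*v^2 + 100*v) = (v - 4)*(v + 3)*(v + 4)*(v^3 - 10*v^2 + 25*v) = (v - 5)*(v - 4)*(v + 3)*(v + 4)*(v^2 - 5*v) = v*(v - 5)*(v - 4)*(v + 3)*(v + 4)*(v - 5)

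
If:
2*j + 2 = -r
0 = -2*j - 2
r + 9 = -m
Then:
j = -1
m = -9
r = 0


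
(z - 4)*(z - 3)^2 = z^3 - 10*z^2 + 33*z - 36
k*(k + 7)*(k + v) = k^3 + k^2*v + 7*k^2 + 7*k*v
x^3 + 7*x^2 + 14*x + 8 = (x + 1)*(x + 2)*(x + 4)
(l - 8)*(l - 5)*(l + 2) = l^3 - 11*l^2 + 14*l + 80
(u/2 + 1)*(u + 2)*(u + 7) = u^3/2 + 11*u^2/2 + 16*u + 14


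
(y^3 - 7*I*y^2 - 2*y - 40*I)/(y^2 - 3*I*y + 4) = (y^2 - 3*I*y + 10)/(y + I)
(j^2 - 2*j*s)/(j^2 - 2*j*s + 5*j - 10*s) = j/(j + 5)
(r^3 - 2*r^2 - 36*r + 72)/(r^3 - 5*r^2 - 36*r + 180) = (r - 2)/(r - 5)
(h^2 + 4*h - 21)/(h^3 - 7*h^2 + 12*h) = (h + 7)/(h*(h - 4))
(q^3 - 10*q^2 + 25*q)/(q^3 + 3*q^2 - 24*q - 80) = q*(q - 5)/(q^2 + 8*q + 16)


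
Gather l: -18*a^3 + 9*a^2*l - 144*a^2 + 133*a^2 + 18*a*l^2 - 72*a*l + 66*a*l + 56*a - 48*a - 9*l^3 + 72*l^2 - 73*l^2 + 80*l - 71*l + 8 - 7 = -18*a^3 - 11*a^2 + 8*a - 9*l^3 + l^2*(18*a - 1) + l*(9*a^2 - 6*a + 9) + 1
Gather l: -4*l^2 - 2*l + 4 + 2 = -4*l^2 - 2*l + 6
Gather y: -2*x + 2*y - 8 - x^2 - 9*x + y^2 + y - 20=-x^2 - 11*x + y^2 + 3*y - 28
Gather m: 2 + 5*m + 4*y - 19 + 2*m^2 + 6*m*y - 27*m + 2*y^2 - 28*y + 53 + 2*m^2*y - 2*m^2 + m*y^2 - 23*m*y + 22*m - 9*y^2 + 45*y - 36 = 2*m^2*y + m*(y^2 - 17*y) - 7*y^2 + 21*y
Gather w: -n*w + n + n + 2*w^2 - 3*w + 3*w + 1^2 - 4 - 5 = -n*w + 2*n + 2*w^2 - 8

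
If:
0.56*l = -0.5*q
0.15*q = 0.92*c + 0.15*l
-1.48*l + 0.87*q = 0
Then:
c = 0.00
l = 0.00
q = 0.00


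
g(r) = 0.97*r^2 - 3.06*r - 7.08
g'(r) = 1.94*r - 3.06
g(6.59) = 14.88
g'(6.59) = 9.72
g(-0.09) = -6.80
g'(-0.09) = -3.23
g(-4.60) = 27.52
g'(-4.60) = -11.98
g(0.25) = -7.78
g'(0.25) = -2.58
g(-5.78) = 43.01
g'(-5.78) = -14.27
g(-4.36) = 24.70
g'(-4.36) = -11.52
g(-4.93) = 31.58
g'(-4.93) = -12.62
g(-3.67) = 17.22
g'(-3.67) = -10.18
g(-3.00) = 10.83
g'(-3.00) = -8.88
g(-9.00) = 99.03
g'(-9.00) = -20.52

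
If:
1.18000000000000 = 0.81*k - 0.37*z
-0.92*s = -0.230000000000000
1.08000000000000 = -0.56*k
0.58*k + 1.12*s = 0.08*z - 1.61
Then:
No Solution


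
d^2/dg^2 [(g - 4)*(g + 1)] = 2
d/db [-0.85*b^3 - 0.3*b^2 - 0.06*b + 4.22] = -2.55*b^2 - 0.6*b - 0.06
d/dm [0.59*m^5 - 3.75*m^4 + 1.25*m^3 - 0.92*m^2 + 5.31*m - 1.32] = 2.95*m^4 - 15.0*m^3 + 3.75*m^2 - 1.84*m + 5.31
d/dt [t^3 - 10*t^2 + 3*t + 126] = 3*t^2 - 20*t + 3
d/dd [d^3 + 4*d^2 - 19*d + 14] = 3*d^2 + 8*d - 19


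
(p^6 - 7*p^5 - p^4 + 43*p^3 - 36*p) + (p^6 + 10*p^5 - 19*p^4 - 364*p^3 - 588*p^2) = 2*p^6 + 3*p^5 - 20*p^4 - 321*p^3 - 588*p^2 - 36*p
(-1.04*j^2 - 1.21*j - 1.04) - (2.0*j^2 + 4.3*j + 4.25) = -3.04*j^2 - 5.51*j - 5.29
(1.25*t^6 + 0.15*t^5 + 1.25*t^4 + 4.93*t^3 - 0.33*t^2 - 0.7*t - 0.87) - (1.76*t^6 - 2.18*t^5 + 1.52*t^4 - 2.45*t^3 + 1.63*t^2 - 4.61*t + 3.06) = -0.51*t^6 + 2.33*t^5 - 0.27*t^4 + 7.38*t^3 - 1.96*t^2 + 3.91*t - 3.93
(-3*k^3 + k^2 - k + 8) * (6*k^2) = -18*k^5 + 6*k^4 - 6*k^3 + 48*k^2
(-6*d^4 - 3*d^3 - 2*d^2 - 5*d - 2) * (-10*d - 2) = 60*d^5 + 42*d^4 + 26*d^3 + 54*d^2 + 30*d + 4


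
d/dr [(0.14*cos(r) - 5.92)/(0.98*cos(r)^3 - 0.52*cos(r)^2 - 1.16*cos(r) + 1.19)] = (0.2744*cos(r)^3 - 17.4776*cos(r)^2 + 6.1568*cos(r) + 6.7006)*sin(r)/(0.9604*cos(r)^6 - 1.0192*cos(r)^5 - 2.0032*cos(r)^4 + 3.5388*cos(r)^3 + 0.108*cos(r)^2 - 2.7608*cos(r) + 1.4161)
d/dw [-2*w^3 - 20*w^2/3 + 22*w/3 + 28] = -6*w^2 - 40*w/3 + 22/3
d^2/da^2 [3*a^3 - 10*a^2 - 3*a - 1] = 18*a - 20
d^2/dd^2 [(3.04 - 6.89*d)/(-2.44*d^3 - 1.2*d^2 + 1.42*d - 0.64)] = (246.121824*d^5 - 96.143808*d^4 - 74.829776*d^3 - 92.180736*d^2 + 27.815424*d + 4.932992)/(14.526784*d^9 + 21.43296*d^8 - 14.821536*d^7 - 11.787648*d^6 + 19.869168*d^5 - 3.280992*d^4 - 6.408376*d^3 + 5.346048*d^2 - 1.744896*d + 0.262144)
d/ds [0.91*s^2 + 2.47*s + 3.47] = 1.82*s + 2.47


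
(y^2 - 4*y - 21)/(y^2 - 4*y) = (y^2 - 4*y - 21)/(y*(y - 4))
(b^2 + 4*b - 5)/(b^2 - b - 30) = (b - 1)/(b - 6)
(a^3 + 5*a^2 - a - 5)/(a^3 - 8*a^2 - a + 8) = (a + 5)/(a - 8)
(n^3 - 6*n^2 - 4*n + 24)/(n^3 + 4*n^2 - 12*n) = (n^2 - 4*n - 12)/(n*(n + 6))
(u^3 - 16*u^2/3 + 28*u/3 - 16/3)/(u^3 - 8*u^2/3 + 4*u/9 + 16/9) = 3*(u - 2)/(3*u + 2)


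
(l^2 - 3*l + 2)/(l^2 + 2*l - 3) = (l - 2)/(l + 3)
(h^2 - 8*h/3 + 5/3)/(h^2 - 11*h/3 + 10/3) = (h - 1)/(h - 2)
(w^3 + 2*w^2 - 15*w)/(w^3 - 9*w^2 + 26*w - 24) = w*(w + 5)/(w^2 - 6*w + 8)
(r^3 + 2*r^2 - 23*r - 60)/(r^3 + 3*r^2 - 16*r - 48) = (r - 5)/(r - 4)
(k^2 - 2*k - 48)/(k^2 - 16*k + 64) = (k + 6)/(k - 8)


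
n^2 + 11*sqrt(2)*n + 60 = (n + 5*sqrt(2))*(n + 6*sqrt(2))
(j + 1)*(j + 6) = j^2 + 7*j + 6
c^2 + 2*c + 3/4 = (c + 1/2)*(c + 3/2)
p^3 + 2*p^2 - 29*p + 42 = (p - 3)*(p - 2)*(p + 7)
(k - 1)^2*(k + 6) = k^3 + 4*k^2 - 11*k + 6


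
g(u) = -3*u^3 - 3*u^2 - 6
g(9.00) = -2436.00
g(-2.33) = 15.66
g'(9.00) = -783.00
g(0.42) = -6.75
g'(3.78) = -151.28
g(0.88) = -10.37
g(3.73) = -203.42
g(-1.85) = 2.73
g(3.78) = -210.90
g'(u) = -9*u^2 - 6*u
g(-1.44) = -3.26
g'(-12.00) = -1224.00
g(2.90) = -104.40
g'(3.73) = -147.60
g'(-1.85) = -19.70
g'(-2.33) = -34.88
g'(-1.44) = -10.02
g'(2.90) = -93.09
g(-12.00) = 4746.00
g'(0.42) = -4.11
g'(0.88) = -12.25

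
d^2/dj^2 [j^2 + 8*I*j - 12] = 2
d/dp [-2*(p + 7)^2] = -4*p - 28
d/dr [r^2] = 2*r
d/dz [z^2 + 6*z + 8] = 2*z + 6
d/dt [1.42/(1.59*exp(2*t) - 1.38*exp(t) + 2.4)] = (1.9596 - 4.5156*exp(t))*exp(t)/(1.59*exp(2*t) - 1.38*exp(t) + 2.4)^2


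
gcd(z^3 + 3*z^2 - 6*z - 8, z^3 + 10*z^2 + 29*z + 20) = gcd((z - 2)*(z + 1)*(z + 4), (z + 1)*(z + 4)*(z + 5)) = z^2 + 5*z + 4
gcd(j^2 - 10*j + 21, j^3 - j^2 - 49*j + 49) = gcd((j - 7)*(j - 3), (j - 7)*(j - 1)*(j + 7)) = j - 7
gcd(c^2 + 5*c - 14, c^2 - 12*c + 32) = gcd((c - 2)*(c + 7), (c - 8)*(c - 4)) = 1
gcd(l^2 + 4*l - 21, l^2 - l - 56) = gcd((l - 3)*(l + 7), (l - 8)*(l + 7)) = l + 7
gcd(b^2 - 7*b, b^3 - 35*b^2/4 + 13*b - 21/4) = b - 7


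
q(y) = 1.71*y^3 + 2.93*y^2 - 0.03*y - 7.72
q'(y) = 5.13*y^2 + 5.86*y - 0.03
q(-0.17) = -7.64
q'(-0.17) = -0.88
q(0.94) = -3.74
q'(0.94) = 10.01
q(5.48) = 361.51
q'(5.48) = 186.14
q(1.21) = -0.44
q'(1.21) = 14.57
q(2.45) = 34.94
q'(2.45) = 45.12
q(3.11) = 71.96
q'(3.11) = 67.81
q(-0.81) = -6.68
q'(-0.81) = -1.41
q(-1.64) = -7.33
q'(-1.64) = 4.16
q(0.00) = -7.72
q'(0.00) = -0.03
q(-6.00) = -271.42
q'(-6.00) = 149.49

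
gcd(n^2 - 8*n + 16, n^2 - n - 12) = n - 4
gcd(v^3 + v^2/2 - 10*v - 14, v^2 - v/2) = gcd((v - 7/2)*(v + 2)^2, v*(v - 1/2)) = 1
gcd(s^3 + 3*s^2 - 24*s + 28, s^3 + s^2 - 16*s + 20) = s^2 - 4*s + 4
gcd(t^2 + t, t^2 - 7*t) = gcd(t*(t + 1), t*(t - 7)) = t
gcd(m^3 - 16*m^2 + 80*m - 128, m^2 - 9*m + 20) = m - 4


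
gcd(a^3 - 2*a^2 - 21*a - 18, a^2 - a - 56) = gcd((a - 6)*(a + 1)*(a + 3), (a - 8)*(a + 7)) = 1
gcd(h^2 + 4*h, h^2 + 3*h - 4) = h + 4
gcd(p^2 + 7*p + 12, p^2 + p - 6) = p + 3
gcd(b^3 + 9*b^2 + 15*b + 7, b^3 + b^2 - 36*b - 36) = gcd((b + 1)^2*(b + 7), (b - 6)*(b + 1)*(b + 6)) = b + 1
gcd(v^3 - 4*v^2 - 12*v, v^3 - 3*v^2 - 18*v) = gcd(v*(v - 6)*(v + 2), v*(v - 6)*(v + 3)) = v^2 - 6*v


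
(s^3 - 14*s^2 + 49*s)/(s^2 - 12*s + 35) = s*(s - 7)/(s - 5)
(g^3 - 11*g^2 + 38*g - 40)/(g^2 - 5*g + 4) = (g^2 - 7*g + 10)/(g - 1)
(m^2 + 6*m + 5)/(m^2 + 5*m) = (m + 1)/m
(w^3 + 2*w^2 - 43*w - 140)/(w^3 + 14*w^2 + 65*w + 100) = (w - 7)/(w + 5)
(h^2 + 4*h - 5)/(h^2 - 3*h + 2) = (h + 5)/(h - 2)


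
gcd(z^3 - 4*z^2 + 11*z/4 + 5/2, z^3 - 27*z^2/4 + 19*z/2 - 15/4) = 1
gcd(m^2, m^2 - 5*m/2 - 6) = 1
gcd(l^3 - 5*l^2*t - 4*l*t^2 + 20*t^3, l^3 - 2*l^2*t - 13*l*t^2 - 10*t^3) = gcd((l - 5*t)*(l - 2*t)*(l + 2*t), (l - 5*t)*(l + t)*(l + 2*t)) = -l^2 + 3*l*t + 10*t^2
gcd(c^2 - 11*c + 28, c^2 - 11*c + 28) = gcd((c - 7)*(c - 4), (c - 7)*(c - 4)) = c^2 - 11*c + 28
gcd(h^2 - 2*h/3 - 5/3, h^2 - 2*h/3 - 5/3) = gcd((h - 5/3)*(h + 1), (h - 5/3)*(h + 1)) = h^2 - 2*h/3 - 5/3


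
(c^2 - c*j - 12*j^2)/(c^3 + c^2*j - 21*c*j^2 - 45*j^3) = (c - 4*j)/(c^2 - 2*c*j - 15*j^2)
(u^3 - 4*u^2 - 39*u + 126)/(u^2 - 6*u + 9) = (u^2 - u - 42)/(u - 3)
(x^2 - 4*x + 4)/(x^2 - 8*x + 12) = (x - 2)/(x - 6)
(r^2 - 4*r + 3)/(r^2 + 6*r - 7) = (r - 3)/(r + 7)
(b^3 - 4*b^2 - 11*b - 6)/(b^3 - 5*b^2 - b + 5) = (b^2 - 5*b - 6)/(b^2 - 6*b + 5)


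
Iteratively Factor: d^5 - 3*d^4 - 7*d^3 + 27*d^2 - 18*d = (d - 2)*(d^4 - d^3 - 9*d^2 + 9*d) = (d - 2)*(d + 3)*(d^3 - 4*d^2 + 3*d) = (d - 2)*(d - 1)*(d + 3)*(d^2 - 3*d) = (d - 3)*(d - 2)*(d - 1)*(d + 3)*(d)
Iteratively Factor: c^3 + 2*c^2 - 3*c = (c)*(c^2 + 2*c - 3) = c*(c + 3)*(c - 1)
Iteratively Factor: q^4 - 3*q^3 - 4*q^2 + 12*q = (q - 2)*(q^3 - q^2 - 6*q) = q*(q - 2)*(q^2 - q - 6) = q*(q - 3)*(q - 2)*(q + 2)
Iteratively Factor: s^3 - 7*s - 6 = (s + 2)*(s^2 - 2*s - 3) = (s - 3)*(s + 2)*(s + 1)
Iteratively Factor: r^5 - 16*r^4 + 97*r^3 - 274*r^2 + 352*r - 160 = (r - 5)*(r^4 - 11*r^3 + 42*r^2 - 64*r + 32) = (r - 5)*(r - 2)*(r^3 - 9*r^2 + 24*r - 16) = (r - 5)*(r - 2)*(r - 1)*(r^2 - 8*r + 16) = (r - 5)*(r - 4)*(r - 2)*(r - 1)*(r - 4)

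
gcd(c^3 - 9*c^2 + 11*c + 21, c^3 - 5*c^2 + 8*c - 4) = 1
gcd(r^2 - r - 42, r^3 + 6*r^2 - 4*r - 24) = r + 6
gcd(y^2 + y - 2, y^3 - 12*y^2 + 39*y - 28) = y - 1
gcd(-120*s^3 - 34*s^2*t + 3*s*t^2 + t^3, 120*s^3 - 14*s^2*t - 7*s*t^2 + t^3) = 24*s^2 + 2*s*t - t^2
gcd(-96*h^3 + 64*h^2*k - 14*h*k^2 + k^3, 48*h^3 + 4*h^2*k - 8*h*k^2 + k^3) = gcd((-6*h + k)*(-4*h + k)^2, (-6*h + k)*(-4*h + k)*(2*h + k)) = 24*h^2 - 10*h*k + k^2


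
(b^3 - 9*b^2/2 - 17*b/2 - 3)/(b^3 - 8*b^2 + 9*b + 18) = (b + 1/2)/(b - 3)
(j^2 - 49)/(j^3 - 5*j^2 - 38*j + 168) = (j + 7)/(j^2 + 2*j - 24)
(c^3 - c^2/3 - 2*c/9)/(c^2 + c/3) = c - 2/3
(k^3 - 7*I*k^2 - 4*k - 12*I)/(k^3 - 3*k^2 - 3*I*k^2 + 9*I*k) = (k^3 - 7*I*k^2 - 4*k - 12*I)/(k*(k^2 - 3*k - 3*I*k + 9*I))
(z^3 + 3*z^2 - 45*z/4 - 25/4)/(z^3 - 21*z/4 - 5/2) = (z + 5)/(z + 2)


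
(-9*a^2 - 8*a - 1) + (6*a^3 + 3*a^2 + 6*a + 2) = 6*a^3 - 6*a^2 - 2*a + 1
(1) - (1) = 0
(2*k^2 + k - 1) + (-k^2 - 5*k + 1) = k^2 - 4*k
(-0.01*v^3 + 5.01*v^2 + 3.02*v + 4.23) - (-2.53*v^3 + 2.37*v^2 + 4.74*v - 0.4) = 2.52*v^3 + 2.64*v^2 - 1.72*v + 4.63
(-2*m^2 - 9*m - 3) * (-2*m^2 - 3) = 4*m^4 + 18*m^3 + 12*m^2 + 27*m + 9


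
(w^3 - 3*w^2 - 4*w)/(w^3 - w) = (w - 4)/(w - 1)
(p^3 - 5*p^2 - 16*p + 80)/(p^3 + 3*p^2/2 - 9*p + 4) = 2*(p^2 - 9*p + 20)/(2*p^2 - 5*p + 2)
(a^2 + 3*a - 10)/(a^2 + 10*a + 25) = (a - 2)/(a + 5)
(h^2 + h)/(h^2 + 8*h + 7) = h/(h + 7)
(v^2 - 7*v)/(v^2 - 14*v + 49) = v/(v - 7)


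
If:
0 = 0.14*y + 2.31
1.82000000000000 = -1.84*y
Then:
No Solution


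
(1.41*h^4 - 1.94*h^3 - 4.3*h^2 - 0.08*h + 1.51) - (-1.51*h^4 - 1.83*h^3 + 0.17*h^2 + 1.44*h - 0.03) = 2.92*h^4 - 0.11*h^3 - 4.47*h^2 - 1.52*h + 1.54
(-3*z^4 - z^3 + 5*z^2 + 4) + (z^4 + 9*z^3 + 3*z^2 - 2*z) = -2*z^4 + 8*z^3 + 8*z^2 - 2*z + 4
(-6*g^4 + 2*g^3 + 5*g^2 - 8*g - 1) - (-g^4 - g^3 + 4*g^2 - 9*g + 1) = -5*g^4 + 3*g^3 + g^2 + g - 2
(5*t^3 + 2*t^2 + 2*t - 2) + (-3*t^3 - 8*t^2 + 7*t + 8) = 2*t^3 - 6*t^2 + 9*t + 6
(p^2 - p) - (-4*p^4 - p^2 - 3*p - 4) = 4*p^4 + 2*p^2 + 2*p + 4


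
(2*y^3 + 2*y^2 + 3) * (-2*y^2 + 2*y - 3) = -4*y^5 - 2*y^3 - 12*y^2 + 6*y - 9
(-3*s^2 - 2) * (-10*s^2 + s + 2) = 30*s^4 - 3*s^3 + 14*s^2 - 2*s - 4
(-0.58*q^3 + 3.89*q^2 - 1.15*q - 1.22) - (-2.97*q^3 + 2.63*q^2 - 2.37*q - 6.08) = 2.39*q^3 + 1.26*q^2 + 1.22*q + 4.86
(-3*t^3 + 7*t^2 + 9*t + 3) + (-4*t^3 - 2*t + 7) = -7*t^3 + 7*t^2 + 7*t + 10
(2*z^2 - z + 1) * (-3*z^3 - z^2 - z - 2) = -6*z^5 + z^4 - 4*z^3 - 4*z^2 + z - 2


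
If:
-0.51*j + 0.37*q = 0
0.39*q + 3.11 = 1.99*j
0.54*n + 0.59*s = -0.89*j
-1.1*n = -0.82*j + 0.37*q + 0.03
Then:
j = 2.14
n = 0.58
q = 2.95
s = -3.76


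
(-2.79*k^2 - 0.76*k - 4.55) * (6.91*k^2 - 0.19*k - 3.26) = -19.2789*k^4 - 4.7215*k^3 - 22.2007*k^2 + 3.3421*k + 14.833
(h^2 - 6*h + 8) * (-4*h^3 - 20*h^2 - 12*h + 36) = -4*h^5 + 4*h^4 + 76*h^3 - 52*h^2 - 312*h + 288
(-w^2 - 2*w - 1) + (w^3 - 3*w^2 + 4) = w^3 - 4*w^2 - 2*w + 3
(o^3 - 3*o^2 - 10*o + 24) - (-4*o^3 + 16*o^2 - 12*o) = 5*o^3 - 19*o^2 + 2*o + 24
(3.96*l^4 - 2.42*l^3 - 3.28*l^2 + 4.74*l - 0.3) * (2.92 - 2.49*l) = -9.8604*l^5 + 17.589*l^4 + 1.1008*l^3 - 21.3802*l^2 + 14.5878*l - 0.876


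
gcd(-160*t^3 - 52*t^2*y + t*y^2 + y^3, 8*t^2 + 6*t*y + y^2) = 4*t + y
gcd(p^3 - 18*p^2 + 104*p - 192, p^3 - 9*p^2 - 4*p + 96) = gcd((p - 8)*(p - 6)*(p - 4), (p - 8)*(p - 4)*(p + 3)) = p^2 - 12*p + 32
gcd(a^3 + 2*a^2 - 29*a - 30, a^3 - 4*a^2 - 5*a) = a^2 - 4*a - 5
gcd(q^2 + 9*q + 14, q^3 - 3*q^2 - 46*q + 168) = q + 7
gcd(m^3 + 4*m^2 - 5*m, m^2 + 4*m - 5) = m^2 + 4*m - 5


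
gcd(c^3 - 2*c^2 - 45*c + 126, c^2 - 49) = c + 7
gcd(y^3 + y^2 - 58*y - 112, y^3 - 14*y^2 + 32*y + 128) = y^2 - 6*y - 16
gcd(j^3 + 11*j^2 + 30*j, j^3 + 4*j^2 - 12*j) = j^2 + 6*j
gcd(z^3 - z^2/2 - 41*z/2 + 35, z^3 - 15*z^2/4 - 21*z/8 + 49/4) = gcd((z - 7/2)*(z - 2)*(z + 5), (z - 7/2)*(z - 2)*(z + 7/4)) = z^2 - 11*z/2 + 7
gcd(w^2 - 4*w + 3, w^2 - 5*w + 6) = w - 3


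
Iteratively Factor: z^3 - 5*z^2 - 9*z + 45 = (z + 3)*(z^2 - 8*z + 15) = (z - 3)*(z + 3)*(z - 5)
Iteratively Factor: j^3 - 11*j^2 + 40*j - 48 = (j - 4)*(j^2 - 7*j + 12) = (j - 4)^2*(j - 3)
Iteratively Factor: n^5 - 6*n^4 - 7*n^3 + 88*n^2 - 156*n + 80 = (n - 5)*(n^4 - n^3 - 12*n^2 + 28*n - 16) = (n - 5)*(n - 2)*(n^3 + n^2 - 10*n + 8) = (n - 5)*(n - 2)*(n - 1)*(n^2 + 2*n - 8) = (n - 5)*(n - 2)^2*(n - 1)*(n + 4)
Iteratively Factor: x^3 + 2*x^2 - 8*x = (x)*(x^2 + 2*x - 8) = x*(x + 4)*(x - 2)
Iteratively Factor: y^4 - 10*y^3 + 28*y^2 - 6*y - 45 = (y - 3)*(y^3 - 7*y^2 + 7*y + 15) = (y - 3)^2*(y^2 - 4*y - 5) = (y - 3)^2*(y + 1)*(y - 5)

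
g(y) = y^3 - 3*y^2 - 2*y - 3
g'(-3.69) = 60.99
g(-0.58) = -3.04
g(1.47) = -9.25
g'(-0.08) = -1.50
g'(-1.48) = 13.45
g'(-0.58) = 2.49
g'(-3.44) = 54.14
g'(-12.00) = 502.00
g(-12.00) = -2139.00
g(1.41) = -8.98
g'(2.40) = 0.88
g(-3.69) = -86.71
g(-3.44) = -72.33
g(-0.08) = -2.86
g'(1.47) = -4.34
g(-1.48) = -9.85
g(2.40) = -11.26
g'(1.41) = -4.50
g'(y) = 3*y^2 - 6*y - 2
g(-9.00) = -957.00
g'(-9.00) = 295.00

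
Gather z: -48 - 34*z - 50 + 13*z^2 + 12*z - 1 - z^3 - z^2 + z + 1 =-z^3 + 12*z^2 - 21*z - 98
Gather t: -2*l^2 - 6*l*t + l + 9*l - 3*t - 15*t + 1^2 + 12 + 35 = -2*l^2 + 10*l + t*(-6*l - 18) + 48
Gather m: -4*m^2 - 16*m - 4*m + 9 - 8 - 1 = -4*m^2 - 20*m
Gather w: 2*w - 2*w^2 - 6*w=-2*w^2 - 4*w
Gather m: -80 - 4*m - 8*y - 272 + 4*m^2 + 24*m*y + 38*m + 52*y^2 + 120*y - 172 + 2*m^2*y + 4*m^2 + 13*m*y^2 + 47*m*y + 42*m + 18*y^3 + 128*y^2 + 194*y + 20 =m^2*(2*y + 8) + m*(13*y^2 + 71*y + 76) + 18*y^3 + 180*y^2 + 306*y - 504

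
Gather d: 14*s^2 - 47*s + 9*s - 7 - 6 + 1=14*s^2 - 38*s - 12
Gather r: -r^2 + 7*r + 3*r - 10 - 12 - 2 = -r^2 + 10*r - 24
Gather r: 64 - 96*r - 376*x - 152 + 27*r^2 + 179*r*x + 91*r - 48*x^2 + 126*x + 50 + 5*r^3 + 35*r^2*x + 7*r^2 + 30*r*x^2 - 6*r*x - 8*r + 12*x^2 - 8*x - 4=5*r^3 + r^2*(35*x + 34) + r*(30*x^2 + 173*x - 13) - 36*x^2 - 258*x - 42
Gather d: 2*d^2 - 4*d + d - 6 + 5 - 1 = 2*d^2 - 3*d - 2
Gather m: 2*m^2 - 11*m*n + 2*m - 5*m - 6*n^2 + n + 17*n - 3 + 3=2*m^2 + m*(-11*n - 3) - 6*n^2 + 18*n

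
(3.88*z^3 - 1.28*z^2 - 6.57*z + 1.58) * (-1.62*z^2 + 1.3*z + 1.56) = -6.2856*z^5 + 7.1176*z^4 + 15.0322*z^3 - 13.0974*z^2 - 8.1952*z + 2.4648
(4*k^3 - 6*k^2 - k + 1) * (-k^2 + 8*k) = -4*k^5 + 38*k^4 - 47*k^3 - 9*k^2 + 8*k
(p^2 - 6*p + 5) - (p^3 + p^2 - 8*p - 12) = -p^3 + 2*p + 17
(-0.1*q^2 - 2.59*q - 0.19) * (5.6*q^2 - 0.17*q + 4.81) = -0.56*q^4 - 14.487*q^3 - 1.1047*q^2 - 12.4256*q - 0.9139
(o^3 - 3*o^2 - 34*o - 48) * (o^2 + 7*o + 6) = o^5 + 4*o^4 - 49*o^3 - 304*o^2 - 540*o - 288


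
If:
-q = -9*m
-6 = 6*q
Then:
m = -1/9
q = -1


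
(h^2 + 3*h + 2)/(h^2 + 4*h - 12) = (h^2 + 3*h + 2)/(h^2 + 4*h - 12)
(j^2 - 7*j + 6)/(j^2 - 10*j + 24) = (j - 1)/(j - 4)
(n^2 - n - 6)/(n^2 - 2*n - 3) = (n + 2)/(n + 1)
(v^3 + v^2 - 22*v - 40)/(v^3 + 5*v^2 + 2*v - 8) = (v - 5)/(v - 1)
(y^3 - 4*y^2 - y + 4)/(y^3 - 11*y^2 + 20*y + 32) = (y - 1)/(y - 8)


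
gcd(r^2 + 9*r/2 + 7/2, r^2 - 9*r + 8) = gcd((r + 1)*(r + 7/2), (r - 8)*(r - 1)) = 1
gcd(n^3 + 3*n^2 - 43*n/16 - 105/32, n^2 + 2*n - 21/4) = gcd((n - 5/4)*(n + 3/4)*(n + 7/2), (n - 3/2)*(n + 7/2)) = n + 7/2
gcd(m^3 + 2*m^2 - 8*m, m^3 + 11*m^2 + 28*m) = m^2 + 4*m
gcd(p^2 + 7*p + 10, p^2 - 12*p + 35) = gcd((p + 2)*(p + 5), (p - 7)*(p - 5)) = 1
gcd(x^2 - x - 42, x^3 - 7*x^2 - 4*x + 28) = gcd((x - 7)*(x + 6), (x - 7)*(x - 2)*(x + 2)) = x - 7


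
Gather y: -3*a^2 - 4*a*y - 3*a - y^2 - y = -3*a^2 - 3*a - y^2 + y*(-4*a - 1)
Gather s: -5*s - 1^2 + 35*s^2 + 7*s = 35*s^2 + 2*s - 1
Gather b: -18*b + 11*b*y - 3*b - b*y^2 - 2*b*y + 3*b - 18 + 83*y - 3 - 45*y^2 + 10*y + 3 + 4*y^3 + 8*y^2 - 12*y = b*(-y^2 + 9*y - 18) + 4*y^3 - 37*y^2 + 81*y - 18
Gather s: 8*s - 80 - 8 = 8*s - 88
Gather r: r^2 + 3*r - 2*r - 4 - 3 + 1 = r^2 + r - 6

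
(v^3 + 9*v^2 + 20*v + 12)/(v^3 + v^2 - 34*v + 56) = (v^3 + 9*v^2 + 20*v + 12)/(v^3 + v^2 - 34*v + 56)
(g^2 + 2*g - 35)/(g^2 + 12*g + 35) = (g - 5)/(g + 5)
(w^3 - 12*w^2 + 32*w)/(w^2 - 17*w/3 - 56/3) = 3*w*(w - 4)/(3*w + 7)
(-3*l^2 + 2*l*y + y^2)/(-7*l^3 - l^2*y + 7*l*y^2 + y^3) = (3*l + y)/(7*l^2 + 8*l*y + y^2)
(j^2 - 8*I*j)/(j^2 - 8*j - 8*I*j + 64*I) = j/(j - 8)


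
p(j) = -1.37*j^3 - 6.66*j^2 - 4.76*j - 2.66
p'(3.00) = -81.71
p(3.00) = -113.87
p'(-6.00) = -72.80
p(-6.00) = 82.06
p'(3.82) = -115.62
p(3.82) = -194.40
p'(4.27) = -136.57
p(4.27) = -251.08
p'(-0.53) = 1.15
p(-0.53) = -1.80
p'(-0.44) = 0.31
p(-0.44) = -1.74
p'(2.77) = -73.19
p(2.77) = -96.06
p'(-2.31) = 4.08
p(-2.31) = -10.32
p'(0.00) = -4.76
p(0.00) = -2.66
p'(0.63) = -14.78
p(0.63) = -8.64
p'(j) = -4.11*j^2 - 13.32*j - 4.76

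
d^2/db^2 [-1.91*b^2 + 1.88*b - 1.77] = -3.82000000000000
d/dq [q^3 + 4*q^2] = q*(3*q + 8)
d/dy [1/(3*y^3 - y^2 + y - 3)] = (-9*y^2 + 2*y - 1)/(3*y^3 - y^2 + y - 3)^2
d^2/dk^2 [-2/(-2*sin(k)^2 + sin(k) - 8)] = 2*(-16*sin(k)^4 + 6*sin(k)^3 + 87*sin(k)^2 - 20*sin(k) - 30)/(-sin(k) - cos(2*k) + 9)^3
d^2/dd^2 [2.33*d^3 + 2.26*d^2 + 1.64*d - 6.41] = 13.98*d + 4.52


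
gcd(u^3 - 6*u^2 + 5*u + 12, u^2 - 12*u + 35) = 1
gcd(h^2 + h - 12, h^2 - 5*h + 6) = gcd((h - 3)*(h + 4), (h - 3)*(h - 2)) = h - 3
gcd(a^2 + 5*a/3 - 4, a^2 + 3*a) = a + 3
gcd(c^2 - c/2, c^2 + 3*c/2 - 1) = c - 1/2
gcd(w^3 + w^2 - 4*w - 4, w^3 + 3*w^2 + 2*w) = w^2 + 3*w + 2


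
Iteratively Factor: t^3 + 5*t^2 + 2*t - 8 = (t + 4)*(t^2 + t - 2) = (t + 2)*(t + 4)*(t - 1)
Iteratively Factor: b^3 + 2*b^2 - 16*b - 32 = (b + 4)*(b^2 - 2*b - 8) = (b - 4)*(b + 4)*(b + 2)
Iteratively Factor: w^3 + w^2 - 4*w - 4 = (w + 1)*(w^2 - 4) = (w + 1)*(w + 2)*(w - 2)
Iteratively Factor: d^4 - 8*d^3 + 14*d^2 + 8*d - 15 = (d + 1)*(d^3 - 9*d^2 + 23*d - 15) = (d - 1)*(d + 1)*(d^2 - 8*d + 15) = (d - 5)*(d - 1)*(d + 1)*(d - 3)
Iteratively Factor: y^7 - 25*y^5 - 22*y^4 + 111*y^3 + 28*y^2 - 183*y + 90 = (y - 5)*(y^6 + 5*y^5 - 22*y^3 + y^2 + 33*y - 18) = (y - 5)*(y - 1)*(y^5 + 6*y^4 + 6*y^3 - 16*y^2 - 15*y + 18) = (y - 5)*(y - 1)*(y + 3)*(y^4 + 3*y^3 - 3*y^2 - 7*y + 6) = (y - 5)*(y - 1)*(y + 3)^2*(y^3 - 3*y + 2) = (y - 5)*(y - 1)^2*(y + 3)^2*(y^2 + y - 2) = (y - 5)*(y - 1)^3*(y + 3)^2*(y + 2)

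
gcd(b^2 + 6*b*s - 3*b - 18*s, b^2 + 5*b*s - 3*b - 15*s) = b - 3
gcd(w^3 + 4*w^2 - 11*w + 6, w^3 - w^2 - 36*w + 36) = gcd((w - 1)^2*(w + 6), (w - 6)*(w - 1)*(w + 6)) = w^2 + 5*w - 6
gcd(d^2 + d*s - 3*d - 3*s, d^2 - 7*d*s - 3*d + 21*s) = d - 3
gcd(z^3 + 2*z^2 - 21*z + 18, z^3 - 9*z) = z - 3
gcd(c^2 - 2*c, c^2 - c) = c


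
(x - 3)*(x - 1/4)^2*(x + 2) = x^4 - 3*x^3/2 - 87*x^2/16 + 47*x/16 - 3/8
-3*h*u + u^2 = u*(-3*h + u)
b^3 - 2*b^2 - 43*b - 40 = (b - 8)*(b + 1)*(b + 5)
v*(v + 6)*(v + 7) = v^3 + 13*v^2 + 42*v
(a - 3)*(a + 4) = a^2 + a - 12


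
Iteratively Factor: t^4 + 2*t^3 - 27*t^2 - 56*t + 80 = (t - 5)*(t^3 + 7*t^2 + 8*t - 16) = (t - 5)*(t - 1)*(t^2 + 8*t + 16) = (t - 5)*(t - 1)*(t + 4)*(t + 4)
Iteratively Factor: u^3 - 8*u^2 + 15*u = (u - 5)*(u^2 - 3*u) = u*(u - 5)*(u - 3)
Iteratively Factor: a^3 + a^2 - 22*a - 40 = (a + 2)*(a^2 - a - 20) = (a - 5)*(a + 2)*(a + 4)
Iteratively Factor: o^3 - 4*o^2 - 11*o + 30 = (o - 2)*(o^2 - 2*o - 15) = (o - 2)*(o + 3)*(o - 5)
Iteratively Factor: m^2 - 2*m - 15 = (m + 3)*(m - 5)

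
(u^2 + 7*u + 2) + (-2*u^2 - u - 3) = -u^2 + 6*u - 1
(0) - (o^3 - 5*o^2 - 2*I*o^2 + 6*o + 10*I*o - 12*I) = -o^3 + 5*o^2 + 2*I*o^2 - 6*o - 10*I*o + 12*I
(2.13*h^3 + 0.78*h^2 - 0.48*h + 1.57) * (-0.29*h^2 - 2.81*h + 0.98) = -0.6177*h^5 - 6.2115*h^4 + 0.0347999999999993*h^3 + 1.6579*h^2 - 4.8821*h + 1.5386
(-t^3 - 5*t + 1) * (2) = -2*t^3 - 10*t + 2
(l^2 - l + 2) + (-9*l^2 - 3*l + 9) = -8*l^2 - 4*l + 11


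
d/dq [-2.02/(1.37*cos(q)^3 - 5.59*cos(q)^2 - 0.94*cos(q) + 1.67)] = (-8.3022*cos(q)^2 + 22.5836*cos(q) + 1.8988)*sin(q)/(1.37*cos(q)^3 - 5.59*cos(q)^2 - 0.94*cos(q) + 1.67)^2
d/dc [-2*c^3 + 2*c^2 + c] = -6*c^2 + 4*c + 1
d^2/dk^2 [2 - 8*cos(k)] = 8*cos(k)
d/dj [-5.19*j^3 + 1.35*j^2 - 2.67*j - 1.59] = -15.57*j^2 + 2.7*j - 2.67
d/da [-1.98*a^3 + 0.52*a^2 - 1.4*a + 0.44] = -5.94*a^2 + 1.04*a - 1.4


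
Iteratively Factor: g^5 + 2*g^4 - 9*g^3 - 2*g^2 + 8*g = (g)*(g^4 + 2*g^3 - 9*g^2 - 2*g + 8) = g*(g - 1)*(g^3 + 3*g^2 - 6*g - 8) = g*(g - 1)*(g + 4)*(g^2 - g - 2) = g*(g - 2)*(g - 1)*(g + 4)*(g + 1)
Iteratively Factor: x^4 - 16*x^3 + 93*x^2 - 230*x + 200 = (x - 4)*(x^3 - 12*x^2 + 45*x - 50) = (x - 5)*(x - 4)*(x^2 - 7*x + 10) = (x - 5)^2*(x - 4)*(x - 2)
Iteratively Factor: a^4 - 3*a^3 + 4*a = (a + 1)*(a^3 - 4*a^2 + 4*a) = a*(a + 1)*(a^2 - 4*a + 4) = a*(a - 2)*(a + 1)*(a - 2)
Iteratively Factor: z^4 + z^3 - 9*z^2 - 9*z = (z)*(z^3 + z^2 - 9*z - 9) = z*(z + 3)*(z^2 - 2*z - 3) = z*(z - 3)*(z + 3)*(z + 1)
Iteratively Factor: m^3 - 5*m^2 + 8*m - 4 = (m - 2)*(m^2 - 3*m + 2) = (m - 2)*(m - 1)*(m - 2)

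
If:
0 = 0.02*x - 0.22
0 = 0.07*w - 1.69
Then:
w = 24.14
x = 11.00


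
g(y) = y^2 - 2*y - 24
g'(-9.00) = -20.00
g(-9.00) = 75.00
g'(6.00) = 10.00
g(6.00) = 0.00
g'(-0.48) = -2.96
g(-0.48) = -22.81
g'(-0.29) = -2.58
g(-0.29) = -23.34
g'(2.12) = 2.24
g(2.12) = -23.75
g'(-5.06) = -12.12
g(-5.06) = 11.72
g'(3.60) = 5.20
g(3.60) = -18.24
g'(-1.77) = -5.54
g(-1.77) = -17.33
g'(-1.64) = -5.28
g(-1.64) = -18.03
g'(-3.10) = -8.20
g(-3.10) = -8.19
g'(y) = 2*y - 2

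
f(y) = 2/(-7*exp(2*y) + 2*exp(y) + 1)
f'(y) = 2*(14*exp(2*y) - 2*exp(y))/(-7*exp(2*y) + 2*exp(y) + 1)^2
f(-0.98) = 2.62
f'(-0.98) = 4.18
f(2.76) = -0.00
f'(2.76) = 0.00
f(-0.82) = 3.82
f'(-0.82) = 13.42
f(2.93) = -0.00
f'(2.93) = 0.00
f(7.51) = -0.00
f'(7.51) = 0.00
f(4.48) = -0.00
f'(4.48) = 0.00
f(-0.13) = -0.76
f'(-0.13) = 2.59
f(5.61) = -0.00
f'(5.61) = 0.00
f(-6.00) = 1.99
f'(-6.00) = -0.00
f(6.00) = 0.00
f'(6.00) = 0.00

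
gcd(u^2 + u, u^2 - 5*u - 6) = u + 1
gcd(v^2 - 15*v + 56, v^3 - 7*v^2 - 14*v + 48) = v - 8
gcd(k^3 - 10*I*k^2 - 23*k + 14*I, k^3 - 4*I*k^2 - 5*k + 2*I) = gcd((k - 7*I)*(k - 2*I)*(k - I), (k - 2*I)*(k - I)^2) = k^2 - 3*I*k - 2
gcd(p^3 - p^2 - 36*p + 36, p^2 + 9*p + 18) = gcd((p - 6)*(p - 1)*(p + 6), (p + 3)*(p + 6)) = p + 6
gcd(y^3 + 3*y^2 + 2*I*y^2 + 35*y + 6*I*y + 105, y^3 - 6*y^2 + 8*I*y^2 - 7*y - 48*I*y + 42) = y + 7*I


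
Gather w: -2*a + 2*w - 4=-2*a + 2*w - 4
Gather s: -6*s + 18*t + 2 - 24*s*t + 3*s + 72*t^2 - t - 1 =s*(-24*t - 3) + 72*t^2 + 17*t + 1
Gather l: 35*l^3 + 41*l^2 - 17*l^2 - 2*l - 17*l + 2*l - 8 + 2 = 35*l^3 + 24*l^2 - 17*l - 6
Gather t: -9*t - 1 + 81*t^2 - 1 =81*t^2 - 9*t - 2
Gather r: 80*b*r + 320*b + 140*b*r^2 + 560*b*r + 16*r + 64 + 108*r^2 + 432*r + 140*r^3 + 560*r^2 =320*b + 140*r^3 + r^2*(140*b + 668) + r*(640*b + 448) + 64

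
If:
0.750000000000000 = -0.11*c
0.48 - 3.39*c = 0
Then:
No Solution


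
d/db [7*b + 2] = 7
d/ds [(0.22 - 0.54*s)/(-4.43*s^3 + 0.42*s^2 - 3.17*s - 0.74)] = (-4.7844*s^3 + 3.1506*s^2 - 0.1848*s + 1.097)/(19.6249*s^6 - 3.7212*s^5 + 28.2626*s^4 + 3.8936*s^3 + 9.4273*s^2 + 4.6916*s + 0.5476)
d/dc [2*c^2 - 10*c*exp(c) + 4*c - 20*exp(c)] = -10*c*exp(c) + 4*c - 30*exp(c) + 4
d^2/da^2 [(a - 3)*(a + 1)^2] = 6*a - 2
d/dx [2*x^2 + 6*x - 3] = 4*x + 6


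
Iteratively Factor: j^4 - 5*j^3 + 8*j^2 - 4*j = (j)*(j^3 - 5*j^2 + 8*j - 4) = j*(j - 2)*(j^2 - 3*j + 2) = j*(j - 2)*(j - 1)*(j - 2)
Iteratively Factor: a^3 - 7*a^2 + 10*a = (a - 2)*(a^2 - 5*a) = (a - 5)*(a - 2)*(a)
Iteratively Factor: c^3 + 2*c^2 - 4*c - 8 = (c + 2)*(c^2 - 4) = (c - 2)*(c + 2)*(c + 2)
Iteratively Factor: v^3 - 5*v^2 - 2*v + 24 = (v - 3)*(v^2 - 2*v - 8) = (v - 3)*(v + 2)*(v - 4)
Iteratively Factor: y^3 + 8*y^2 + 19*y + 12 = (y + 4)*(y^2 + 4*y + 3) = (y + 3)*(y + 4)*(y + 1)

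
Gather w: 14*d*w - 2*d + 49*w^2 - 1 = 14*d*w - 2*d + 49*w^2 - 1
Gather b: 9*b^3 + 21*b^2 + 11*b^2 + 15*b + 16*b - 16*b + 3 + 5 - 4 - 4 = 9*b^3 + 32*b^2 + 15*b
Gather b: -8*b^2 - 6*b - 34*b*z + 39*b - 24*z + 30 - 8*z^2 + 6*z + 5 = -8*b^2 + b*(33 - 34*z) - 8*z^2 - 18*z + 35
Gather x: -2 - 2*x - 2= -2*x - 4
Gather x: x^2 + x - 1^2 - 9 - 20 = x^2 + x - 30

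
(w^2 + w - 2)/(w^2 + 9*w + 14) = (w - 1)/(w + 7)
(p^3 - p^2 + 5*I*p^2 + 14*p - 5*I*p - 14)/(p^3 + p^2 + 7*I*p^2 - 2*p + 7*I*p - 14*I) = (p - 2*I)/(p + 2)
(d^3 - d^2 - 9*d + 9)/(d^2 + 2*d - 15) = (d^2 + 2*d - 3)/(d + 5)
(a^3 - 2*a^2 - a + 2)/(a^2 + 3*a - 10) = (a^2 - 1)/(a + 5)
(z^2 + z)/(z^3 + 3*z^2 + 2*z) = 1/(z + 2)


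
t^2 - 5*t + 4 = (t - 4)*(t - 1)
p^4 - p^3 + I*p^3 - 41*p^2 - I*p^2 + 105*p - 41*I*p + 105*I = (p - 5)*(p - 3)*(p + 7)*(p + I)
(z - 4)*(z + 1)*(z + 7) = z^3 + 4*z^2 - 25*z - 28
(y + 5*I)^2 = y^2 + 10*I*y - 25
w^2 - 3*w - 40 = (w - 8)*(w + 5)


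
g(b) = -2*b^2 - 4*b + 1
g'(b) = -4*b - 4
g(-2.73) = -2.99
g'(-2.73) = 6.92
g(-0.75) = 2.88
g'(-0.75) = -1.00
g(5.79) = -89.21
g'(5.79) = -27.16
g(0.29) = -0.33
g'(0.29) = -5.16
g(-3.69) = -11.47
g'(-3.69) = 10.76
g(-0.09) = 1.34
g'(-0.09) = -3.64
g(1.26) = -7.22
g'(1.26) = -9.04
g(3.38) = -35.37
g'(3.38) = -17.52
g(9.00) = -197.00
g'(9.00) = -40.00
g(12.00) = -335.00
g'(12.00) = -52.00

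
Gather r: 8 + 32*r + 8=32*r + 16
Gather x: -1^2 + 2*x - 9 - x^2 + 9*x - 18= -x^2 + 11*x - 28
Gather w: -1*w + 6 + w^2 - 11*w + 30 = w^2 - 12*w + 36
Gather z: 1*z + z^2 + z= z^2 + 2*z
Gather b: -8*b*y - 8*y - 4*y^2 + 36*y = -8*b*y - 4*y^2 + 28*y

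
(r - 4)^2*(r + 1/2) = r^3 - 15*r^2/2 + 12*r + 8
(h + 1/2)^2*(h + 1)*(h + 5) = h^4 + 7*h^3 + 45*h^2/4 + 13*h/2 + 5/4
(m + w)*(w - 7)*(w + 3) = m*w^2 - 4*m*w - 21*m + w^3 - 4*w^2 - 21*w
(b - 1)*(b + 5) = b^2 + 4*b - 5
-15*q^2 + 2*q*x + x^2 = (-3*q + x)*(5*q + x)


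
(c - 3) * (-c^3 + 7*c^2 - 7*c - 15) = -c^4 + 10*c^3 - 28*c^2 + 6*c + 45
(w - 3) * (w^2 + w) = w^3 - 2*w^2 - 3*w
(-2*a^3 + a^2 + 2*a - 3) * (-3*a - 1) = 6*a^4 - a^3 - 7*a^2 + 7*a + 3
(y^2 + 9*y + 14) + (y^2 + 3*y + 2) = 2*y^2 + 12*y + 16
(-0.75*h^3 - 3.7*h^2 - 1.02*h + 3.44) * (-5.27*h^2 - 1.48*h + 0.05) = 3.9525*h^5 + 20.609*h^4 + 10.8139*h^3 - 16.8042*h^2 - 5.1422*h + 0.172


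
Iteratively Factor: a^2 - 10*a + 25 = (a - 5)*(a - 5)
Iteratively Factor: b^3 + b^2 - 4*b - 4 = (b - 2)*(b^2 + 3*b + 2) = (b - 2)*(b + 2)*(b + 1)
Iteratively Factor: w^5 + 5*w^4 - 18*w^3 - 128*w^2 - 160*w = (w + 2)*(w^4 + 3*w^3 - 24*w^2 - 80*w) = (w + 2)*(w + 4)*(w^3 - w^2 - 20*w) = (w + 2)*(w + 4)^2*(w^2 - 5*w) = (w - 5)*(w + 2)*(w + 4)^2*(w)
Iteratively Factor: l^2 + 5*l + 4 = (l + 1)*(l + 4)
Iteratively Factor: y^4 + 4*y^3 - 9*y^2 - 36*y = (y + 3)*(y^3 + y^2 - 12*y) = (y - 3)*(y + 3)*(y^2 + 4*y) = y*(y - 3)*(y + 3)*(y + 4)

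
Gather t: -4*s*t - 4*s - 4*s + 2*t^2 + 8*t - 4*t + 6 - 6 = -8*s + 2*t^2 + t*(4 - 4*s)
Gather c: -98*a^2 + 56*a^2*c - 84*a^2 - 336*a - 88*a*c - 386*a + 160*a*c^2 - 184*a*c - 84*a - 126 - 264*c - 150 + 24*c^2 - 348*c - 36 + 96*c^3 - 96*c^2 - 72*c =-182*a^2 - 806*a + 96*c^3 + c^2*(160*a - 72) + c*(56*a^2 - 272*a - 684) - 312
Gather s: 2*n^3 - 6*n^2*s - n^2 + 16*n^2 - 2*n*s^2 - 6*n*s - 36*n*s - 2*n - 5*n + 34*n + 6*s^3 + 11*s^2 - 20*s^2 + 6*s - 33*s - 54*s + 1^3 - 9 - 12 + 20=2*n^3 + 15*n^2 + 27*n + 6*s^3 + s^2*(-2*n - 9) + s*(-6*n^2 - 42*n - 81)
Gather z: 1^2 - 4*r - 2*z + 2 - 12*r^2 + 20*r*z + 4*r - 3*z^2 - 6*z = -12*r^2 - 3*z^2 + z*(20*r - 8) + 3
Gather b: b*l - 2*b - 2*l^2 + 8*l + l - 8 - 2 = b*(l - 2) - 2*l^2 + 9*l - 10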